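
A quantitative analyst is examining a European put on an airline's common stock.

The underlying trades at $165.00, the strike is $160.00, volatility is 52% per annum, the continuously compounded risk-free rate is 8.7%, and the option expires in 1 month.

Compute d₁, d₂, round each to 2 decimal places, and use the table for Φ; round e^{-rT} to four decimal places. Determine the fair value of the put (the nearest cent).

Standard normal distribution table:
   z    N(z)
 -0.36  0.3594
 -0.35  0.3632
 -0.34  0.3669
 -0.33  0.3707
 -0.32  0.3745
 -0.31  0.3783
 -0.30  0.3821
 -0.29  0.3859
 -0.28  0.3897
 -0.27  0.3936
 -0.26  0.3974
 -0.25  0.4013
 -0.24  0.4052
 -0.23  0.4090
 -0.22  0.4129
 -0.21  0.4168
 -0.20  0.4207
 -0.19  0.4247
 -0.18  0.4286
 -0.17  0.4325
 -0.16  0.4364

T = 0.08333;  σ√T = 0.1501
ln(S/K) + (r + σ²/2)T = ln(165/160) + (0.087 + 0.52²/2)·0.08333 = 0.0308 + 0.0185 = 0.0493
d₁ = 0.0493 / 0.1501 = 0.3283 ≈ 0.33
d₂ = d₁ − σ√T = 0.3283 − 0.1501 = 0.1782 ≈ 0.18
e^(−rT) = e^(−0.087·0.08333) = 0.9928
P = 160·0.9928·N(-0.18) − 165·N(-0.33) = 160·0.9928·0.4286 − 165·0.3707 = 68.0823 − 61.1655 = 6.9168

$6.92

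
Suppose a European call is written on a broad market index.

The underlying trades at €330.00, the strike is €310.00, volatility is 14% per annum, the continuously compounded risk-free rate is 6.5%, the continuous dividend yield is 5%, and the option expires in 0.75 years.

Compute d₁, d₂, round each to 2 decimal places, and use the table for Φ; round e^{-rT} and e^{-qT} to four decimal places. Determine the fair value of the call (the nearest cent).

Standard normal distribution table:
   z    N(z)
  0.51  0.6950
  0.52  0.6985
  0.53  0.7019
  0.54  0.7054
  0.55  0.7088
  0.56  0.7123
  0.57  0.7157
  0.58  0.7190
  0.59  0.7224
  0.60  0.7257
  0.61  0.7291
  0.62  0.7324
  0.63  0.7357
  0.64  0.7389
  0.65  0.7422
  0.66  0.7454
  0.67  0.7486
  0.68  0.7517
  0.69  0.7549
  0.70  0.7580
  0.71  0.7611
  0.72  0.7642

€28.68

σ√T = 0.14 × 0.8660 = 0.1212
ln(S/K) + (r − q + σ²/2)T = ln(330/310) + (0.065 − 0.05 + 0.14²/2)·0.75 = 0.0625 + 0.0186 = 0.0811
d₁ = 0.0811 / 0.1212 = 0.6691 → 0.67
d₂ = d₁ − σ√T = 0.6691 − 0.1212 = 0.5478 → 0.55
e^(−qT) = e^(−0.05·0.75) = 0.9632;  e^(−rT) = e^(−0.065·0.75) = 0.9524
N(d₁) = N(0.67) = 0.7486;  N(d₂) = N(0.55) = 0.7088
C = 330·0.9632·0.7486 − 310·0.9524·0.7088 = 237.9470 − 209.2689 = 28.6781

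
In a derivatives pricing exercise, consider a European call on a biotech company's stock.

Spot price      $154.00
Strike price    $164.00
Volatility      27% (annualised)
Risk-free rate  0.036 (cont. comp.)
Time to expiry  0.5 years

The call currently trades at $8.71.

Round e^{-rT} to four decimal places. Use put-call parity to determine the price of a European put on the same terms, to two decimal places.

$15.79

e^(−rT) = e^(−0.036·0.5) = 0.9822
Put-call parity: C − P = S − K·e^(−rT) = 154 − 164·0.9822 = 154 − 161.0808 = -7.0808
P = C − (C − P) = 8.71 − (-7.0808) = 15.7908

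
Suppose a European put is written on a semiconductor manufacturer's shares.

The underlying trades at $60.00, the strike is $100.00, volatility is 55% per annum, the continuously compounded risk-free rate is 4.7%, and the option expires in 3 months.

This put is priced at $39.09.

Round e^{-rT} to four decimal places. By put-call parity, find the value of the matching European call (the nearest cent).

$0.26

exp(−rT) = exp(−0.047·0.25) = 0.9883
Put-call parity: C − P = S − K·e^(−rT) = 60 − 100·0.9883 = 60 − 98.8300 = -38.8300
C = P + (C − P) = 39.09 + (-38.8300) = 0.2600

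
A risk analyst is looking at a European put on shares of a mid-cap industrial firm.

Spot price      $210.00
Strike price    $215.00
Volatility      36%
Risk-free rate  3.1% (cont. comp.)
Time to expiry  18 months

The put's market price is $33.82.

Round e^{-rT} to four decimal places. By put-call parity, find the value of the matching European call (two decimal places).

exp(−rT) = exp(−0.031·1.5) = 0.9546
Put-call parity: C − P = S − K·e^(−rT) = 210 − 215·0.9546 = 210 − 205.2390 = 4.7610
C = P + (C − P) = 33.82 + (4.7610) = 38.5810

$38.58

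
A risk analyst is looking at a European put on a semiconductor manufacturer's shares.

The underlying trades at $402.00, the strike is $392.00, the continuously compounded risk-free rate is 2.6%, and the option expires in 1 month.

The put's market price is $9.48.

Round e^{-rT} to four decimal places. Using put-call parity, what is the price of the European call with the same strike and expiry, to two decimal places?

$20.34

e^(−rT) = e^(−0.026·0.08333) = 0.9978
Put-call parity: C − P = S − K·e^(−rT) = 402 − 392·0.9978 = 402 − 391.1376 = 10.8624
C = P + (C − P) = 9.48 + (10.8624) = 20.3424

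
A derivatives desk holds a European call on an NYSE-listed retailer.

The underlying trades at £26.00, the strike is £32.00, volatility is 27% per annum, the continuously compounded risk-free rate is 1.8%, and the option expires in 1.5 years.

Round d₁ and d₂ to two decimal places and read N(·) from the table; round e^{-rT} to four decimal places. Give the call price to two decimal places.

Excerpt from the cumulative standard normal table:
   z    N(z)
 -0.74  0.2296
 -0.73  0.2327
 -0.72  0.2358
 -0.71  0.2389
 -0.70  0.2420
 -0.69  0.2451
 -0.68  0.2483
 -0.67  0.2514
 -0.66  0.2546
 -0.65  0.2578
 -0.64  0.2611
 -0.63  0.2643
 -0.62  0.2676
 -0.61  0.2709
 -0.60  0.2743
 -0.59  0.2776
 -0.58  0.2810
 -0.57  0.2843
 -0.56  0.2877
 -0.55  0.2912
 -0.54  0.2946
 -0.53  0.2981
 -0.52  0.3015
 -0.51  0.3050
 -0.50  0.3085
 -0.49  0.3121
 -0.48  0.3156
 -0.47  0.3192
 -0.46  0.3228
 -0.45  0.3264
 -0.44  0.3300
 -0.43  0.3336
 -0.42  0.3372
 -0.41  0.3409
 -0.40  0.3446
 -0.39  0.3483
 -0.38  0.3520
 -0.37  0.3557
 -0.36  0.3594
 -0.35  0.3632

£1.71

σ√T = 0.27·√1.5 = 0.3307
ln(S/K) + (r + σ²/2)T = ln(26/32) + (0.018 + 0.27²/2)·1.5 = -0.2076 + 0.0817 = -0.1260
d₁ = -0.1260 / 0.3307 = -0.3809 which rounds to -0.38
d₂ = d₁ − σ√T = -0.3809 − 0.3307 = -0.7116 which rounds to -0.71
exp(−rT) = exp(−0.018·1.5) = 0.9734
N(d₁) = N(-0.38) = 0.3520;  N(d₂) = N(-0.71) = 0.2389
C = 26·0.3520 − 32·0.9734·0.2389 = 9.1520 − 7.4414 = 1.7106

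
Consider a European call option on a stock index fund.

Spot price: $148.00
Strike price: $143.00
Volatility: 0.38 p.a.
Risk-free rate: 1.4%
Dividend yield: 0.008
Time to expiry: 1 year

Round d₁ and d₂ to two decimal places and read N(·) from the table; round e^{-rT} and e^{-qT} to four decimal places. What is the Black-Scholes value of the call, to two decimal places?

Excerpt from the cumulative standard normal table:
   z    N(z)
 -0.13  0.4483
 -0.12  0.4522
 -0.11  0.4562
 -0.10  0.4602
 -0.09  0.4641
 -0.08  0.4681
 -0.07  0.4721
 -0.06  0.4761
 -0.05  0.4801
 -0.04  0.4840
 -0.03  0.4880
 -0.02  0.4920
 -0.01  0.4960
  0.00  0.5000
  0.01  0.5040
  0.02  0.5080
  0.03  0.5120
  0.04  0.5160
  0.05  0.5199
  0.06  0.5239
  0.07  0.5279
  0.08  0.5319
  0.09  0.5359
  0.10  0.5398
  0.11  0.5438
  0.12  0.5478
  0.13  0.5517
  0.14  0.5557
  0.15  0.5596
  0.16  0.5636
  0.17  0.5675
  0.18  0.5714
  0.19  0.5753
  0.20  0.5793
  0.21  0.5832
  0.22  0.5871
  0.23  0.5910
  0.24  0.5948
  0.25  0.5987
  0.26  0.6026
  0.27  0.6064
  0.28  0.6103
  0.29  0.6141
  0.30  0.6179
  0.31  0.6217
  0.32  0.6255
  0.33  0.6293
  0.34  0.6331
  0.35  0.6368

σ√T = 0.38·√1 = 0.3800
d₁ = [ln(148/143) + (0.014 − 0.008 + 0.38²/2)·1] / 0.3800 = [0.0344 + 0.0782] / 0.3800 = 0.2962 → 0.30
d₂ = d₁ − σ√T = 0.2962 − 0.3800 = -0.0838 → -0.08
exp(−qT) = exp(−0.008·1) = 0.9920;  exp(−rT) = exp(−0.014·1) = 0.9861
N(d₁) = N(0.30) = 0.6179;  N(d₂) = N(-0.08) = 0.4681
C = 148·0.9920·0.6179 − 143·0.9861·0.4681 = 90.7176 − 66.0079 = 24.7097

$24.71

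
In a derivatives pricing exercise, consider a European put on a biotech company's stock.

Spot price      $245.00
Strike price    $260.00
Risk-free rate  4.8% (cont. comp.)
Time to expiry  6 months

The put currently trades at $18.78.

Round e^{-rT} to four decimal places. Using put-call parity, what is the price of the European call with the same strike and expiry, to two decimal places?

$9.94

e^(−rT) = e^(−0.048·0.5) = 0.9763
Put-call parity: C − P = S − K·e^(−rT) = 245 − 260·0.9763 = 245 − 253.8380 = -8.8380
C = P + (C − P) = 18.78 + (-8.8380) = 9.9420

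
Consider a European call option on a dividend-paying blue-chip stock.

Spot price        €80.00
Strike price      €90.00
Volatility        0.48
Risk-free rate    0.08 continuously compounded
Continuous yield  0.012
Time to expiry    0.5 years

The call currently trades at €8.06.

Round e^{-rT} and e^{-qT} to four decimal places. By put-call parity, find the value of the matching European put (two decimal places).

exp(−qT) = exp(−0.012·0.5) = 0.9940;  exp(−rT) = exp(−0.08·0.5) = 0.9608
Put-call parity: C − P = S·e^(−qT) − K·e^(−rT) = 80·0.9940 − 90·0.9608 = 79.5200 − 86.4720 = -6.9520
P = C − (C − P) = 8.06 − (-6.9520) = 15.0120

€15.01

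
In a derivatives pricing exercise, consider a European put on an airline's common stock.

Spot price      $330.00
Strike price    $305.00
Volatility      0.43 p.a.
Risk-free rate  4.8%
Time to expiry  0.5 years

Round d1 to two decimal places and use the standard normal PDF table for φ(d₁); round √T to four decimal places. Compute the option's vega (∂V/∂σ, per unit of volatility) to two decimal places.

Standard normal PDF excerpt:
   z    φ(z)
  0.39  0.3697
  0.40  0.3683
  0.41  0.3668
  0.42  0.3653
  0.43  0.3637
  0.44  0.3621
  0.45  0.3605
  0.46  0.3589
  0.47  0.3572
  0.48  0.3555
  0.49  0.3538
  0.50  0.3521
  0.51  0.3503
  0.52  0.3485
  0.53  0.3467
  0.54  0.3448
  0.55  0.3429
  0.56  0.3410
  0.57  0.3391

T = 0.5;  σ√T = 0.3041
ln(S/K) + (r + σ²/2)T = ln(330/305) + (0.048 + 0.43²/2)·0.5 = 0.0788 + 0.0702 = 0.1490
d₁ = 0.1490 / 0.3041 = 0.4901 which rounds to 0.49
√T = √0.5 = 0.7071
φ(d₁) = φ(0.49) = 0.3538
vega = S·φ(d₁)·√T = 330·0.3538·0.7071 = 82.5568
(The call has the same vega.)

82.56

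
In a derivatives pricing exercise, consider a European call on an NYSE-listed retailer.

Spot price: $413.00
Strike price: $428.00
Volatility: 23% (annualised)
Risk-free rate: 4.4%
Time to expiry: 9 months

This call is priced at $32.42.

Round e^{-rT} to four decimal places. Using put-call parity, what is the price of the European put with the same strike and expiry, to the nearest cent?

exp(−rT) = exp(−0.044·0.75) = 0.9675
Put-call parity: C − P = S − K·e^(−rT) = 413 − 428·0.9675 = 413 − 414.0900 = -1.0900
P = C − (C − P) = 32.42 − (-1.0900) = 33.5100

$33.51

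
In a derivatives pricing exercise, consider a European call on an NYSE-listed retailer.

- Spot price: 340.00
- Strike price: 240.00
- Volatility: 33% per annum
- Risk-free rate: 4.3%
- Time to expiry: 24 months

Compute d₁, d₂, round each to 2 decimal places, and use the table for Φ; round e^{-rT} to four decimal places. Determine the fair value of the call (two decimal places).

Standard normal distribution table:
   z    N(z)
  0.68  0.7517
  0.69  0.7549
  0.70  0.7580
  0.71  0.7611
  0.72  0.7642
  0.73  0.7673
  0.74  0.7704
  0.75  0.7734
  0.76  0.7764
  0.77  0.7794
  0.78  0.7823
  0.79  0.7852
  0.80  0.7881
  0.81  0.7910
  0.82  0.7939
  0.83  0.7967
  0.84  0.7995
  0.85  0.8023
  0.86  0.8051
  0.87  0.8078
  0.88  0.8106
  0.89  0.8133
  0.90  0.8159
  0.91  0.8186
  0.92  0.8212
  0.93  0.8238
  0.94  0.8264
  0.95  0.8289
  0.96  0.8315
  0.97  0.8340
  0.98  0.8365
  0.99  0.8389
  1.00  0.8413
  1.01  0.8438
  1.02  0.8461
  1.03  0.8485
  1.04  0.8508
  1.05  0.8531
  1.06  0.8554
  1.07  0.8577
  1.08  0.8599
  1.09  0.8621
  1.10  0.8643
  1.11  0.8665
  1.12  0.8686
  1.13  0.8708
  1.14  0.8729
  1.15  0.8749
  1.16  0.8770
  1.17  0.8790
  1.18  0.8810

131.25

σ√T = 0.33 × 1.4142 = 0.4667
d₁ = [ln(340/240) + (0.043 + ½·0.33²)·2] / (σ√T) = (0.3483 + 0.1949) / 0.4667 = 1.1640 → 1.16
d₂ = 1.1640 − 0.4667 = 0.6973 → 0.70
exp(−rT) = exp(−0.043·2) = 0.9176
N(d₁) = N(1.16) = 0.8770;  N(d₂) = N(0.70) = 0.7580
C = 340·0.8770 − 240·0.9176·0.7580 = 298.1800 − 166.9298 = 131.2502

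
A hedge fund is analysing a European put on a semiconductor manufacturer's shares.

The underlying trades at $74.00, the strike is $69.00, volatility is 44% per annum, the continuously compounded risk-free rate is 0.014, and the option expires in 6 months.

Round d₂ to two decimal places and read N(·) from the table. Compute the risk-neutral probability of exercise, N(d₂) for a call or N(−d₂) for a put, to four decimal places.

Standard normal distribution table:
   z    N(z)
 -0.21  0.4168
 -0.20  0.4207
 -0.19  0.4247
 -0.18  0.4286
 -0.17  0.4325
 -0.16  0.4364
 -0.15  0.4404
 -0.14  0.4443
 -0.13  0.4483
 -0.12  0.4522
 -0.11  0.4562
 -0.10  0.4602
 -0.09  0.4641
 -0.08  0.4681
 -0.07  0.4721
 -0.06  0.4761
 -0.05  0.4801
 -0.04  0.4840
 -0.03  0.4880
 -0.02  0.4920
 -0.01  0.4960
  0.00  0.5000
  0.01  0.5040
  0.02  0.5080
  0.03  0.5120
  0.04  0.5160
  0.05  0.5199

σ√T = 0.44·√0.5 = 0.3111
d₁ = [ln(74/69) + (0.014 + 0.44²/2)·0.5] / 0.3111 = [0.0700 + 0.0554] / 0.3111 = 0.4029 ≈ 0.40
d₂ = d₁ − σ√T = 0.4029 − 0.3111 = 0.0918 ≈ 0.09
Pr(exercise) under Q = N(−d₂) = N(-0.09) = 0.4641

0.4641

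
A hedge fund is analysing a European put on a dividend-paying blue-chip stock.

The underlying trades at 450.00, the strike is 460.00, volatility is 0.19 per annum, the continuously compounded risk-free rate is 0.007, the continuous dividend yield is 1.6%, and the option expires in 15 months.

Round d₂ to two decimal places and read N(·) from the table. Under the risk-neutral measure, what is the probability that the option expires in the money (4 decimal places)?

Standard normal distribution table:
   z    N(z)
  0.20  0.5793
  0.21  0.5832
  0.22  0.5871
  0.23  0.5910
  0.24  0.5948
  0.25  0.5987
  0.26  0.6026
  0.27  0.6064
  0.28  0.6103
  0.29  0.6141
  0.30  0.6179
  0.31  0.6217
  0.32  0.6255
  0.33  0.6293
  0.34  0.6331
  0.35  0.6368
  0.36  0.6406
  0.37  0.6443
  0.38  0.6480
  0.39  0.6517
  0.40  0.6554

σ√T = 0.19·√1.25 = 0.2124
ln(S/K) + (r − q + σ²/2)T = ln(450/460) + (0.007 − 0.016 + 0.19²/2)·1.25 = -0.0220 + 0.0113 = -0.0107
d₁ = -0.0107 / 0.2124 = -0.0502 ≈ -0.05
d₂ = d₁ − σ√T = -0.0502 − 0.2124 = -0.2626 ≈ -0.26
Pr(exercise) under Q = N(−d₂) = N(0.26) = 0.6026

0.6026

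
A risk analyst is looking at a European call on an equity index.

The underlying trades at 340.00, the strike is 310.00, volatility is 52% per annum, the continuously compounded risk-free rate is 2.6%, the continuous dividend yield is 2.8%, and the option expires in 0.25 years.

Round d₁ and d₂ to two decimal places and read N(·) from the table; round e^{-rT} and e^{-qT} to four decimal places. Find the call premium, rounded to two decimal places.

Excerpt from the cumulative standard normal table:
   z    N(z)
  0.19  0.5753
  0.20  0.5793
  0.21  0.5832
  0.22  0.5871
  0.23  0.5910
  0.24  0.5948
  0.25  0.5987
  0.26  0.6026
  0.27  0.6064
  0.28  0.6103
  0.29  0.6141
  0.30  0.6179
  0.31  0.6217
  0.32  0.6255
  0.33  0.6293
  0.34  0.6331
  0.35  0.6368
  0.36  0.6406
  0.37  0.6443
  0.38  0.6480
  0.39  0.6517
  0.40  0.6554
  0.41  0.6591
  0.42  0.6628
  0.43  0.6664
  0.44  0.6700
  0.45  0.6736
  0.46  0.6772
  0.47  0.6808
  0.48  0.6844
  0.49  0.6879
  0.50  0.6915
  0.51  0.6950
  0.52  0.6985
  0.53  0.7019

50.25

σ√T = 0.52 × 0.5000 = 0.2600
ln(S/K) + (r − q + σ²/2)T = ln(340/310) + (0.026 − 0.028 + 0.52²/2)·0.25 = 0.0924 + 0.0333 = 0.1257
d₁ = 0.1257 / 0.2600 = 0.4834 → 0.48
d₂ = d₁ − σ√T = 0.4834 − 0.2600 = 0.2234 → 0.22
exp(−qT) = exp(−0.028·0.25) = 0.9930;  exp(−rT) = exp(−0.026·0.25) = 0.9935
N(d₁) = N(0.48) = 0.6844;  N(d₂) = N(0.22) = 0.5871
C = 340·0.9930·0.6844 − 310·0.9935·0.5871 = 231.0671 − 180.8180 = 50.2491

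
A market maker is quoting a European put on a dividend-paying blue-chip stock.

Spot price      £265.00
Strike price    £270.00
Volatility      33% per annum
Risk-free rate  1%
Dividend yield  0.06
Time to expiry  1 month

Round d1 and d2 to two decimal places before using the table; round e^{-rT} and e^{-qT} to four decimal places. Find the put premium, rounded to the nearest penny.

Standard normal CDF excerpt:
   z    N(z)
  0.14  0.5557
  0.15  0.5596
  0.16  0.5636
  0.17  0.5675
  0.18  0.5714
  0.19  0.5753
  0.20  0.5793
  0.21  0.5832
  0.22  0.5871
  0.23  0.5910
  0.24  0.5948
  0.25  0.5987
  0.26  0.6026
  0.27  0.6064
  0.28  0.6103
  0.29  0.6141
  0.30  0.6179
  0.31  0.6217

£13.98

σ√T = 0.33·√0.08333 = 0.0953
d₁ = [ln(265/270) + (0.01 − 0.06 + 0.33²/2)·0.08333] / 0.0953 = [-0.0187 + 0.0004] / 0.0953 = -0.1923 which rounds to -0.19
d₂ = d₁ − σ√T = -0.1923 − 0.0953 = -0.2876 which rounds to -0.29
exp(−qT) = exp(−0.06·0.08333) = 0.9950;  exp(−rT) = exp(−0.01·0.08333) = 0.9992
P = 270·0.9992·N(0.29) − 265·0.9950·N(0.19) = 270·0.9992·0.6141 − 265·0.9950·0.5753 = 165.6744 − 151.6922 = 13.9821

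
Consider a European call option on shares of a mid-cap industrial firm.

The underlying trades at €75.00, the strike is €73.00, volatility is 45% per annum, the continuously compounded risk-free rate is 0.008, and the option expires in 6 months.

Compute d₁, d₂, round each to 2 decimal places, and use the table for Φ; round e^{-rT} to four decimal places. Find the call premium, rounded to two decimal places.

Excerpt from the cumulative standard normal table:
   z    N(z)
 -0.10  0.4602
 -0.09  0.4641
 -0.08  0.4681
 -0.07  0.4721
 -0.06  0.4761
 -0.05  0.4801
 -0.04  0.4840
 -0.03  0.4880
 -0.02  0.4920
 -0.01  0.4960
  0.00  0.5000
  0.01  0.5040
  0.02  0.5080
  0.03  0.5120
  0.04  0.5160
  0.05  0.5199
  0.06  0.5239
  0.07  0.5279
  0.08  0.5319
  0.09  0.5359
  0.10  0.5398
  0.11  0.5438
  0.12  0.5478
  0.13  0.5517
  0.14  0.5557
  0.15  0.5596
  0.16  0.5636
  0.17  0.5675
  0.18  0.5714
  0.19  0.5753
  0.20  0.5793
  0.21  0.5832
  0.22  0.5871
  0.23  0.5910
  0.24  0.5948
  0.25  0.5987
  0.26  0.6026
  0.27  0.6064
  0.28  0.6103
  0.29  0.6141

€10.58

σ√T = 0.45·√0.5 = 0.3182
d₁ = [ln(75/73) + (0.008 + ½·0.45²)·0.5] / (σ√T) = (0.0270 + 0.0546) / 0.3182 = 0.2566 → 0.26
d₂ = 0.2566 − 0.3182 = -0.0616 → -0.06
exp(−rT) = exp(−0.008·0.5) = 0.9960
C = 75·N(0.26) − 73·0.9960·N(-0.06) = 75·0.6026 − 73·0.9960·0.4761 = 45.1950 − 34.6163 = 10.5787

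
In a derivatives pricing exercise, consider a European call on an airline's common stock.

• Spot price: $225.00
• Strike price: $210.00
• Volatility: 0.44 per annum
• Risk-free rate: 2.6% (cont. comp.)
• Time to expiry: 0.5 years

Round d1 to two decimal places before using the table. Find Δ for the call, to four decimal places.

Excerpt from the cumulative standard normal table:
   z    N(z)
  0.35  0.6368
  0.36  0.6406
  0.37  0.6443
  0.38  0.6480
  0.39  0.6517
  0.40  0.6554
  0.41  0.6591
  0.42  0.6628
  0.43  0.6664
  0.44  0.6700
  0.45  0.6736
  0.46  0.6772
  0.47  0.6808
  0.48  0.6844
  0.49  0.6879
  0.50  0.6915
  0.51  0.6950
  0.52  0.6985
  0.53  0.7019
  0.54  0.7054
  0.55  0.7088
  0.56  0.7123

σ√T = 0.44 × 0.7071 = 0.3111
d₁ = [ln(225/210) + (0.026 + ½·0.44²)·0.5] / (σ√T) = (0.0690 + 0.0614) / 0.3111 = 0.4191 ≈ 0.42
N(d₁) = N(0.42) = 0.6628
Δ_call = N(d₁) = 0.6628

0.6628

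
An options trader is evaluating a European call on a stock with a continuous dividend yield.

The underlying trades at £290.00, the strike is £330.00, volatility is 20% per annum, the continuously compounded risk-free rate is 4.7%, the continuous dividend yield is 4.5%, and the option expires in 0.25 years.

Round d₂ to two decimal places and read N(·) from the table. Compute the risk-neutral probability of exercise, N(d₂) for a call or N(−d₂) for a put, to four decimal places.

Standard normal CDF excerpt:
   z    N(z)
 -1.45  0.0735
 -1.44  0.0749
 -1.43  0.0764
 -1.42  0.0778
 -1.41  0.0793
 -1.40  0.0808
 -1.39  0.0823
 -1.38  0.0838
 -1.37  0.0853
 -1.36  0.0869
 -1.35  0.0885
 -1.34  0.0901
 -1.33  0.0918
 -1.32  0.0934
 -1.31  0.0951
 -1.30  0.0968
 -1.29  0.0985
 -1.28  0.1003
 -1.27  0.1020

0.0901

σ√T = 0.2·√0.25 = 0.1000
d₁ = [ln(290/330) + (0.047 − 0.045 + 0.2²/2)·0.25] / 0.1000 = [-0.1292 + 0.0055] / 0.1000 = -1.2371 which rounds to -1.24
d₂ = d₁ − σ√T = -1.2371 − 0.1000 = -1.3371 which rounds to -1.34
Pr(exercise) under Q = N(d₂) = 0.0901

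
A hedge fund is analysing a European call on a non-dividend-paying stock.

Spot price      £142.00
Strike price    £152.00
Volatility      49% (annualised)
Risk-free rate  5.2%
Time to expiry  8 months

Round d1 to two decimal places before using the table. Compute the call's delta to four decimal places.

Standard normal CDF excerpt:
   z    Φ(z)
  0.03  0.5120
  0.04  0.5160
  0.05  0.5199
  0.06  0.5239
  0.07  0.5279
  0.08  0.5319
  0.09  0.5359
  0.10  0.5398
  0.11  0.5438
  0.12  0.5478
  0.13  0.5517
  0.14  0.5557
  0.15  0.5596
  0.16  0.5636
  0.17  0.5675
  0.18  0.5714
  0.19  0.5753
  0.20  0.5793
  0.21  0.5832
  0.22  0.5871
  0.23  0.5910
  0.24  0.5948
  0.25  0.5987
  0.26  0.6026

T = 0.6667;  σ√T = 0.4001
ln(S/K) + (r + σ²/2)T = ln(142/152) + (0.052 + 0.49²/2)·0.6667 = -0.0681 + 0.1147 = 0.0466
d₁ = 0.0466 / 0.4001 = 0.1166 which rounds to 0.12
N(d₁) = N(0.12) = 0.5478
Δ_call = N(d₁) = 0.5478

0.5478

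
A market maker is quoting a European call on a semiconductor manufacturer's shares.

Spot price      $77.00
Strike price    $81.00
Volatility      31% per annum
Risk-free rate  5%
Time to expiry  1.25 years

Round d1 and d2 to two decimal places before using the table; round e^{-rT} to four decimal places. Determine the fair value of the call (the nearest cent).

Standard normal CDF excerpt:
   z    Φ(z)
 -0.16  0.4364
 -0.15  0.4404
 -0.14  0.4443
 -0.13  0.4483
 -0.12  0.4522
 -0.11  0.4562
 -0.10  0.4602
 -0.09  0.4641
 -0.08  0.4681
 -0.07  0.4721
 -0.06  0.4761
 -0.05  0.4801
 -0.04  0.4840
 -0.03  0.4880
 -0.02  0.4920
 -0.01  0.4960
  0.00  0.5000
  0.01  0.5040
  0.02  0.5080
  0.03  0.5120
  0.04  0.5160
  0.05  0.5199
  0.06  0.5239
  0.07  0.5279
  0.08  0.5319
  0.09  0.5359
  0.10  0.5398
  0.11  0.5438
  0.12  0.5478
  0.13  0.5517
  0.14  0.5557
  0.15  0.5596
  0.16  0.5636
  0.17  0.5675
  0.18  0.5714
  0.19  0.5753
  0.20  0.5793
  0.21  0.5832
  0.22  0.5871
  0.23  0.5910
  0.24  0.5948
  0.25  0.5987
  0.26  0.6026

$11.10

σ√T = 0.31 × 1.1180 = 0.3466
d₁ = [ln(77/81) + (0.05 + 0.31²/2)·1.25] / 0.3466 = [-0.0506 + 0.1226] / 0.3466 = 0.2075 → 0.21
d₂ = d₁ − σ√T = 0.2075 − 0.3466 = -0.1391 → -0.14
exp(−rT) = exp(−0.05·1.25) = 0.9394
N(d₁) = N(0.21) = 0.5832;  N(d₂) = N(-0.14) = 0.4443
C = 77·0.5832 − 81·0.9394·0.4443 = 44.9064 − 33.8074 = 11.0990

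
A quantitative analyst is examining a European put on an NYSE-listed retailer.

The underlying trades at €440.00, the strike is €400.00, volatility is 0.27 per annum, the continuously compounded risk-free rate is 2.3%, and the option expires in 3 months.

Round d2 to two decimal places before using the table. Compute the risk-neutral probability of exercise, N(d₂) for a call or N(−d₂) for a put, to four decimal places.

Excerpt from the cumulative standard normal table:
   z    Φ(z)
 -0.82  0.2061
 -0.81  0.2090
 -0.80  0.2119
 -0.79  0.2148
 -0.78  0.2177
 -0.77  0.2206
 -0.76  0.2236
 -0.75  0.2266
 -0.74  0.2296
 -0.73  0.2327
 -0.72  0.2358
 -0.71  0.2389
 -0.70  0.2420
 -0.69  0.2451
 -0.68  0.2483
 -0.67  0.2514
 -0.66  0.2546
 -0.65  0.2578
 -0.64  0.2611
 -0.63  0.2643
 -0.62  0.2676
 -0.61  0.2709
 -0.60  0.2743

T = 0.25;  σ√T = 0.1350
ln(S/K) + (r + σ²/2)T = ln(440/400) + (0.023 + 0.27²/2)·0.25 = 0.0953 + 0.0149 = 0.1102
d₁ = 0.1102 / 0.1350 = 0.8161 → 0.82
d₂ = d₁ − σ√T = 0.8161 − 0.1350 = 0.6811 → 0.68
Risk-neutral Pr[S_T < K] = N(−d₂) = N(-0.68) = 0.2483

0.2483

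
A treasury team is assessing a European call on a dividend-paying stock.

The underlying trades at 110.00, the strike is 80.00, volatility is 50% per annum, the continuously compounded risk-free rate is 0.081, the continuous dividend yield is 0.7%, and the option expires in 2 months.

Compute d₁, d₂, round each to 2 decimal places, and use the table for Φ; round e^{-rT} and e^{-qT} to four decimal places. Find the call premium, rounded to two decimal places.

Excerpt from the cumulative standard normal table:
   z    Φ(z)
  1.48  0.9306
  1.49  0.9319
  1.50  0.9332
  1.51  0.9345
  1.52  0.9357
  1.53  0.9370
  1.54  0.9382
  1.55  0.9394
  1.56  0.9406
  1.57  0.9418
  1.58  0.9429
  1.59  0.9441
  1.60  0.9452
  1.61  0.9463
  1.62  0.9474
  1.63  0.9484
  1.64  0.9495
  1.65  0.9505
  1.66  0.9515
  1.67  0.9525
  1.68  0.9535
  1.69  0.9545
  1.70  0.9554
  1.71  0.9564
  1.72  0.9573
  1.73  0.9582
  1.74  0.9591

31.32

T = 0.1667;  σ√T = 0.2041
d₁ = [ln(110/80) + (0.081 − 0.007 + 0.5²/2)·0.1667] / 0.2041 = [0.3185 + 0.0332] / 0.2041 = 1.7226 ≈ 1.72
d₂ = d₁ − σ√T = 1.7226 − 0.2041 = 1.5185 ≈ 1.52
e^(−qT) = e^(−0.007·0.1667) = 0.9988;  e^(−rT) = e^(−0.081·0.1667) = 0.9866
C = 110·0.9988·N(1.72) − 80·0.9866·N(1.52) = 110·0.9988·0.9573 − 80·0.9866·0.9357 = 105.1766 − 73.8529 = 31.3237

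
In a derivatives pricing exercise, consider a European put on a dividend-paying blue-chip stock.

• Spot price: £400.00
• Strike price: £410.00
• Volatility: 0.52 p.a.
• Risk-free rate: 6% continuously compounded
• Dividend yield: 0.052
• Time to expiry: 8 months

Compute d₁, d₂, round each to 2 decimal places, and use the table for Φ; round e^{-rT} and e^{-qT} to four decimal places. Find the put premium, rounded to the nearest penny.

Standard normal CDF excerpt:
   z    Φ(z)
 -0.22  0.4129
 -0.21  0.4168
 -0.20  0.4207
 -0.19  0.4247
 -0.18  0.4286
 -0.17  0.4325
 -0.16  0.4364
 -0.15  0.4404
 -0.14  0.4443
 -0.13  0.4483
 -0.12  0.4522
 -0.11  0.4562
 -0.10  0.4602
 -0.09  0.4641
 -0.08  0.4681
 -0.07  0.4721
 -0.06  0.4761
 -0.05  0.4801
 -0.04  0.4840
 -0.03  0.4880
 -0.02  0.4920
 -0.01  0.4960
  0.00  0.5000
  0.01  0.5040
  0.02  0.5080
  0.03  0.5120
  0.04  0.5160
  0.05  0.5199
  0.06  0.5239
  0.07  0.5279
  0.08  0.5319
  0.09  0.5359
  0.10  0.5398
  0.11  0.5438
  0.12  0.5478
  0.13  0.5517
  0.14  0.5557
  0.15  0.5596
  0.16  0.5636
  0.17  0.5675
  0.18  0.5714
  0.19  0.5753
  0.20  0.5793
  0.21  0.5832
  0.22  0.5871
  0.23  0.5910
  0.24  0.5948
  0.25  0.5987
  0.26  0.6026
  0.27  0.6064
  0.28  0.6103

T = 0.6667;  σ√T = 0.4246
d₁ = [ln(400/410) + (0.06 − 0.052 + 0.52²/2)·0.6667] / 0.4246 = [-0.0247 + 0.0955] / 0.4246 = 0.1667 which rounds to 0.17
d₂ = d₁ − σ√T = 0.1667 − 0.4246 = -0.2579 which rounds to -0.26
exp(−qT) = exp(−0.052·0.6667) = 0.9659;  exp(−rT) = exp(−0.06·0.6667) = 0.9608
N(−d₂) = N(0.26) = 0.6026;  N(−d₁) = N(-0.17) = 0.4325
P = 410·0.9608·0.6026 − 400·0.9659·0.4325 = 237.3810 − 167.1007 = 70.2803

£70.28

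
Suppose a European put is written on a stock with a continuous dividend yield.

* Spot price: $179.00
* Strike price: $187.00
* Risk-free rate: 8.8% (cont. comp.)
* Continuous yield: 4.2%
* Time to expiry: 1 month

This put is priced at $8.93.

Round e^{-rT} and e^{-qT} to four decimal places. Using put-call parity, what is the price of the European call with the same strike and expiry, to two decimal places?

$1.67

e^(−qT) = e^(−0.042·0.08333) = 0.9965;  e^(−rT) = e^(−0.088·0.08333) = 0.9927
Put-call parity: C − P = S·e^(−qT) − K·e^(−rT) = 179·0.9965 − 187·0.9927 = 178.3735 − 185.6349 = -7.2614
C = P + (C − P) = 8.93 + (-7.2614) = 1.6686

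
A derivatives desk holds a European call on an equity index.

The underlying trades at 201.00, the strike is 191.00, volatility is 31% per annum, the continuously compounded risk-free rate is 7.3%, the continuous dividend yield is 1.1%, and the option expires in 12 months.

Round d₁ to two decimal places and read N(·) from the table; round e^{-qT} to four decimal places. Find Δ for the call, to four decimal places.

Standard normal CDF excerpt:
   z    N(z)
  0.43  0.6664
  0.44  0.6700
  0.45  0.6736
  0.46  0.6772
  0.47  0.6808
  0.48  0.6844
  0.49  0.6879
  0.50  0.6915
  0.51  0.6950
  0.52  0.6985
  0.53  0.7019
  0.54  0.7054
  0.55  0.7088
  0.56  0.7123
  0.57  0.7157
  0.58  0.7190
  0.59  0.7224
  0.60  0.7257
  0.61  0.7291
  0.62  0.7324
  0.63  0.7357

T = 1;  σ√T = 0.3100
d₁ = [ln(201/191) + (0.073 − 0.011 + 0.31²/2)·1] / 0.3100 = [0.0510 + 0.1101] / 0.3100 = 0.5196 which rounds to 0.52
N(d₁) = N(0.52) = 0.6985
Δ_call = e^(−qT)·N(d₁) = 0.9891·0.6985 = 0.6909

0.6909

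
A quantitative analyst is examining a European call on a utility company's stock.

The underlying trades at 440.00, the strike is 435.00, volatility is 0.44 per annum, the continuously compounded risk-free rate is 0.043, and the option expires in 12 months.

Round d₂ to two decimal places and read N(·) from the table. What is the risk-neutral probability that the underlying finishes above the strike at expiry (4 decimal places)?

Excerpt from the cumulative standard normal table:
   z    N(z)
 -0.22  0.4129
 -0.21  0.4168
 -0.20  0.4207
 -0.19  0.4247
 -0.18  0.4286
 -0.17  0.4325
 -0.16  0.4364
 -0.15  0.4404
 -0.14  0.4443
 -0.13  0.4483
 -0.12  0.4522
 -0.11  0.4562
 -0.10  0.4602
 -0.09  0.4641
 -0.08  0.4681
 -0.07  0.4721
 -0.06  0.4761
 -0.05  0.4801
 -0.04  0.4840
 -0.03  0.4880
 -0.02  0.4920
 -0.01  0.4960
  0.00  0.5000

T = 1;  σ√T = 0.4400
ln(S/K) + (r + σ²/2)T = ln(440/435) + (0.043 + 0.44²/2)·1 = 0.0114 + 0.1398 = 0.1512
d₁ = 0.1512 / 0.4400 = 0.3437 → 0.34
d₂ = d₁ − σ√T = 0.3437 − 0.4400 = -0.0963 → -0.10
Risk-neutral Pr[S_T > K] = N(d₂) = N(-0.10) = 0.4602

0.4602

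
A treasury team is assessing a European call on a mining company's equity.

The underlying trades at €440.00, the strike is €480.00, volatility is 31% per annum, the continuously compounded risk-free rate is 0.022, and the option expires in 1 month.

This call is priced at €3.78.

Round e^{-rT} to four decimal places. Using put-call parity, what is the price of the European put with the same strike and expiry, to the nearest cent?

exp(−rT) = exp(−0.022·0.08333) = 0.9982
Put-call parity: C − P = S − K·e^(−rT) = 440 − 480·0.9982 = 440 − 479.1360 = -39.1360
P = C − (C − P) = 3.78 − (-39.1360) = 42.9160

€42.92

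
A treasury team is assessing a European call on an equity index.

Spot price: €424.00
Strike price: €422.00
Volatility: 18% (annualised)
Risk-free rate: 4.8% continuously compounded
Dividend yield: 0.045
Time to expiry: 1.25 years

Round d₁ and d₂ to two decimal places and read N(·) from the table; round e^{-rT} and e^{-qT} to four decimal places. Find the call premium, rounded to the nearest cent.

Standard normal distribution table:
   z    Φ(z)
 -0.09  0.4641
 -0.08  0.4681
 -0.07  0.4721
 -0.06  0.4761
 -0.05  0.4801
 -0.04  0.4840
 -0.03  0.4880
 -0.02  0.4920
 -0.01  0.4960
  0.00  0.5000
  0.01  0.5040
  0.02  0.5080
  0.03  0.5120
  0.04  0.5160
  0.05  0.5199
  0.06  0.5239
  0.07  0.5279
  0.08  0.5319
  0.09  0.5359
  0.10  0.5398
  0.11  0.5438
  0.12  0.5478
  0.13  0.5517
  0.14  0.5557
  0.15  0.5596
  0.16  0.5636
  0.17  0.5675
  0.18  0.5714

σ√T = 0.18 × 1.1180 = 0.2012
d₁ = [ln(424/422) + (0.048 − 0.045 + 0.18²/2)·1.25] / 0.2012 = [0.0047 + 0.0240] / 0.2012 = 0.1428 ⇒ 0.14
d₂ = d₁ − σ√T = 0.1428 − 0.2012 = -0.0585 ⇒ -0.06
e^(−qT) = e^(−0.045·1.25) = 0.9453;  e^(−rT) = e^(−0.048·1.25) = 0.9418
N(d₁) = N(0.14) = 0.5557;  N(d₂) = N(-0.06) = 0.4761
C = 424·0.9453·0.5557 − 422·0.9418·0.4761 = 222.7286 − 189.2210 = 33.5076

€33.51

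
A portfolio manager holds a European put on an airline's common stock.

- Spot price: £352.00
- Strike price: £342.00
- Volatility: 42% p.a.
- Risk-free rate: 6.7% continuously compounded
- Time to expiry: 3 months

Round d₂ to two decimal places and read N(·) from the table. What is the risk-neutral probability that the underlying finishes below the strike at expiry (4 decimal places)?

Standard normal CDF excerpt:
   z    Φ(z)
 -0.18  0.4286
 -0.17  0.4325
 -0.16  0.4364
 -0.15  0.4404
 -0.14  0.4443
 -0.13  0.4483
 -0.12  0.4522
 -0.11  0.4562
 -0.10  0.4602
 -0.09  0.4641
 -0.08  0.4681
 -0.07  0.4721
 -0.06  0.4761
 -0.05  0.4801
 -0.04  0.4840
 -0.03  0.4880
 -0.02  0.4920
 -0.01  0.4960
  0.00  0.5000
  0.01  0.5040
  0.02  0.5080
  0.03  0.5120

0.4562

σ√T = 0.42·√0.25 = 0.2100
ln(S/K) + (r + σ²/2)T = ln(352/342) + (0.067 + 0.42²/2)·0.25 = 0.0288 + 0.0388 = 0.0676
d₁ = 0.0676 / 0.2100 = 0.3220 ⇒ 0.32
d₂ = d₁ − σ√T = 0.3220 − 0.2100 = 0.1120 ⇒ 0.11
Risk-neutral Pr[S_T < K] = N(−d₂) = N(-0.11) = 0.4562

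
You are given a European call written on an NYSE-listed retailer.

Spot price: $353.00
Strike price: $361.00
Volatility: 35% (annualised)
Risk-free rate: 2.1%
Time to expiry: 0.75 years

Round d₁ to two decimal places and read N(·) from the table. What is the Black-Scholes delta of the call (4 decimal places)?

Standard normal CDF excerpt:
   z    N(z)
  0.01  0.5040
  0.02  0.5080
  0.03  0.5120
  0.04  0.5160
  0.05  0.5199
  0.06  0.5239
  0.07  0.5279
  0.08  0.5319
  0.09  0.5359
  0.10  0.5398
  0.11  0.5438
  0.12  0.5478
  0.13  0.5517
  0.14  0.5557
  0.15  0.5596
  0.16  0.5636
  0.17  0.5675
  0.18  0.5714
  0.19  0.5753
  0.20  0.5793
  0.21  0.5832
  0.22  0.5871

0.5517

σ√T = 0.35 × 0.8660 = 0.3031
d₁ = [ln(353/361) + (0.021 + 0.35²/2)·0.75] / 0.3031 = [-0.0224 + 0.0617] / 0.3031 = 0.1296 ≈ 0.13
N(d₁) = N(0.13) = 0.5517
Δ_call = N(d₁) = 0.5517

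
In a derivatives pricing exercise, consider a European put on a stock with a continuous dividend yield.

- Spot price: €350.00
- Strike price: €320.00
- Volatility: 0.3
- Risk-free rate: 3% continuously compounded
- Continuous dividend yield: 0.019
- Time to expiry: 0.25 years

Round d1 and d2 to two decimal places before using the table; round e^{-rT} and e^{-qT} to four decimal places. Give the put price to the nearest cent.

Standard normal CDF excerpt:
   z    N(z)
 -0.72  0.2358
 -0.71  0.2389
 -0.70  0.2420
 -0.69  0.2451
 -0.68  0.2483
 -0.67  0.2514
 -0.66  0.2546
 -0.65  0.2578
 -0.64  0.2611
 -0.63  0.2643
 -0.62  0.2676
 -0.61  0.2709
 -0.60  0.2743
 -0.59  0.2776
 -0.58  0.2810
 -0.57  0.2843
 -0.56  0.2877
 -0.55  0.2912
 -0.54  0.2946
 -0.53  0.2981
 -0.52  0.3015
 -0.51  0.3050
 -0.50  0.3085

σ√T = 0.3 × 0.5000 = 0.1500
ln(S/K) + (r − q + σ²/2)T = ln(350/320) + (0.03 − 0.019 + 0.3²/2)·0.25 = 0.0896 + 0.0140 = 0.1036
d₁ = 0.1036 / 0.1500 = 0.6907 → 0.69
d₂ = d₁ − σ√T = 0.6907 − 0.1500 = 0.5407 → 0.54
e^(−qT) = e^(−0.019·0.25) = 0.9953;  e^(−rT) = e^(−0.03·0.25) = 0.9925
N(−d₂) = N(-0.54) = 0.2946;  N(−d₁) = N(-0.69) = 0.2451
P = 320·0.9925·0.2946 − 350·0.9953·0.2451 = 93.5650 − 85.3818 = 8.1831

€8.18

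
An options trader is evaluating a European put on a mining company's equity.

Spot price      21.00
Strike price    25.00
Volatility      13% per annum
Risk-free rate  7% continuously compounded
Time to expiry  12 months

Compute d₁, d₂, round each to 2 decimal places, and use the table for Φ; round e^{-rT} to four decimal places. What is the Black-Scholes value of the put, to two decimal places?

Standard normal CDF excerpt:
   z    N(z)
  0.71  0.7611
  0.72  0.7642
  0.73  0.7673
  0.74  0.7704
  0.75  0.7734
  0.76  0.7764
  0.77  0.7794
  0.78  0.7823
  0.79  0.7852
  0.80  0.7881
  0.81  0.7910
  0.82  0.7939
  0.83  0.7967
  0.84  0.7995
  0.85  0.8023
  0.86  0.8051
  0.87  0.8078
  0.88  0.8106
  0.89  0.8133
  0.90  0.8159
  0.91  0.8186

2.65

σ√T = 0.13 × 1.0000 = 0.1300
d₁ = [ln(21/25) + (0.07 + 0.13²/2)·1] / 0.1300 = [-0.1744 + 0.0785] / 0.1300 = -0.7377 → -0.74
d₂ = d₁ − σ√T = -0.7377 − 0.1300 = -0.8677 → -0.87
e^(−rT) = e^(−0.07·1) = 0.9324
P = 25·0.9324·N(0.87) − 21·N(0.74) = 25·0.9324·0.8078 − 21·0.7704 = 18.8298 − 16.1784 = 2.6514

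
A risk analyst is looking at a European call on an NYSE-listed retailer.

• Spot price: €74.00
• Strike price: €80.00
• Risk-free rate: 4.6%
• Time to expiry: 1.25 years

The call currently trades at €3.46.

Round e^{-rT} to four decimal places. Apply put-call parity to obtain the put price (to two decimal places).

exp(−rT) = exp(−0.046·1.25) = 0.9441
Put-call parity: C − P = S − K·e^(−rT) = 74 − 80·0.9441 = 74 − 75.5280 = -1.5280
P = C − (C − P) = 3.46 − (-1.5280) = 4.9880

€4.99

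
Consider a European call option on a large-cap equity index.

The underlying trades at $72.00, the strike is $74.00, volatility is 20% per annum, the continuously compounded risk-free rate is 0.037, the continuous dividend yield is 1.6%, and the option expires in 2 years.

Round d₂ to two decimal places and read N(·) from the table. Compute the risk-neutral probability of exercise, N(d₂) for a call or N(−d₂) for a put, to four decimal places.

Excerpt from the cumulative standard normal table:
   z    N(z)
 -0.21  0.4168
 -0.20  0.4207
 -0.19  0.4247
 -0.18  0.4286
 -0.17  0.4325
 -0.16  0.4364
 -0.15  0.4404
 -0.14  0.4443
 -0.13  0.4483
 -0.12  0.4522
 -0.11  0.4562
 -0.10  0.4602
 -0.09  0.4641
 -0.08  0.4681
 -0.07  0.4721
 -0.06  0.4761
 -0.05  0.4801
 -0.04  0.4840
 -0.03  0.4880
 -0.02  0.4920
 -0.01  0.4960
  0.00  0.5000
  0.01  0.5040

σ√T = 0.2 × 1.4142 = 0.2828
d₁ = [ln(72/74) + (0.037 − 0.016 + ½·0.2²)·2] / (σ√T) = (-0.0274 + 0.0820) / 0.2828 = 0.1930 ≈ 0.19
d₂ = 0.1930 − 0.2828 = -0.0898 ≈ -0.09
Pr(exercise) under Q = N(d₂) = 0.4641

0.4641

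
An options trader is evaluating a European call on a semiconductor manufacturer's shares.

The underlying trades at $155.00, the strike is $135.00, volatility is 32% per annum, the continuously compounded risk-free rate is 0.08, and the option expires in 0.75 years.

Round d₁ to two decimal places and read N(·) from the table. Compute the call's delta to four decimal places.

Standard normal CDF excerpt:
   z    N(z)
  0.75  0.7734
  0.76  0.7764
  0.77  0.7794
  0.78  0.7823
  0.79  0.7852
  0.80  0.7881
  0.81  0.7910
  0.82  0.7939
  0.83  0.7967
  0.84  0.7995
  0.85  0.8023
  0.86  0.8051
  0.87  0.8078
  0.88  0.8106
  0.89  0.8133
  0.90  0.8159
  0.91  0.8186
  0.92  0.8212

0.8023

σ√T = 0.32 × 0.8660 = 0.2771
d₁ = [ln(155/135) + (0.08 + 0.32²/2)·0.75] / 0.2771 = [0.1382 + 0.0984] / 0.2771 = 0.8536 → 0.85
N(d₁) = N(0.85) = 0.8023
Δ_call = N(d₁) = 0.8023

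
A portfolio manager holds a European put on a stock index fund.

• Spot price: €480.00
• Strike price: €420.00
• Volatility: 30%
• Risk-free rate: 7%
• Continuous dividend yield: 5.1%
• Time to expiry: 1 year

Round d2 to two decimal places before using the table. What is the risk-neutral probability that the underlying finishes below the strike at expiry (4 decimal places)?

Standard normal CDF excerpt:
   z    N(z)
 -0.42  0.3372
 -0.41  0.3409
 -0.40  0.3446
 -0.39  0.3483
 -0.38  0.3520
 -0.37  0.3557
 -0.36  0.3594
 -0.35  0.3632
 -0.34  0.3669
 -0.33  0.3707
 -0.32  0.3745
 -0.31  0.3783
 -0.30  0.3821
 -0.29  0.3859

0.3594

σ√T = 0.3·√1 = 0.3000
ln(S/K) + (r − q + σ²/2)T = ln(480/420) + (0.07 − 0.051 + 0.3²/2)·1 = 0.1335 + 0.0640 = 0.1975
d₁ = 0.1975 / 0.3000 = 0.6584 ⇒ 0.66
d₂ = d₁ − σ√T = 0.6584 − 0.3000 = 0.3584 ⇒ 0.36
Pr(exercise) under Q = N(−d₂) = N(-0.36) = 0.3594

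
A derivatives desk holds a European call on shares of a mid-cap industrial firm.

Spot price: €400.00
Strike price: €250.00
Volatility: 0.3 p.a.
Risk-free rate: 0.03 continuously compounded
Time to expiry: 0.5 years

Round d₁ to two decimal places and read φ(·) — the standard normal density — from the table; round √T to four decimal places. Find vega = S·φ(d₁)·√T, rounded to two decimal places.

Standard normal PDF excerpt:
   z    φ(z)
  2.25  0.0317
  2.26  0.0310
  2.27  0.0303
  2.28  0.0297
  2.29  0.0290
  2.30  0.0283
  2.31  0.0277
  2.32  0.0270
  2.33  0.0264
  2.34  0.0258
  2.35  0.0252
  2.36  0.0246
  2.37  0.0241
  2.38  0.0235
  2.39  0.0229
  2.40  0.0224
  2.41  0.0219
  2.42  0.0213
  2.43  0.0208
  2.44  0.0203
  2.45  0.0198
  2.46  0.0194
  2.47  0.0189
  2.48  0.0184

σ√T = 0.3 × 0.7071 = 0.2121
d₁ = [ln(400/250) + (0.03 + 0.3²/2)·0.5] / 0.2121 = [0.4700 + 0.0375] / 0.2121 = 2.3924 → 2.39
√T = √0.5 = 0.7071
φ(d₁) = φ(2.39) = 0.0229
vega = S·φ(d₁)·√T = 400·0.0229·0.7071 = 6.4770
(Vega is the same for a European call and put with the same parameters.)

6.48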